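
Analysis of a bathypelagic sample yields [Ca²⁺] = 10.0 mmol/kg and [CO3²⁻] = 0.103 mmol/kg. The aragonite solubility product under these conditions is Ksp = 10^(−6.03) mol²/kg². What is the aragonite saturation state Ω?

Ω = 1.10

Ksp = 10^(−6.03) = 9.333×10^-7
Ω = [Ca²⁺][CO3²⁻]/Ksp = (10.0×10^-3)(0.103×10^-3) / 9.333×10^-7 = 1.10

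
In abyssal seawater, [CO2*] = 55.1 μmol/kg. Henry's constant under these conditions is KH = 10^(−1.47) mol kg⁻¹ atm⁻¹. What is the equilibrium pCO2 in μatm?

pCO2 = 1630 μatm

KH = 10^(−1.47) = 3.388×10^-2 mol kg⁻¹ atm⁻¹
pCO2 = [CO2*]/KH = 55.1×10^-6 / 3.388×10^-2 = 1.63×10^-3 atm = 1630 μatm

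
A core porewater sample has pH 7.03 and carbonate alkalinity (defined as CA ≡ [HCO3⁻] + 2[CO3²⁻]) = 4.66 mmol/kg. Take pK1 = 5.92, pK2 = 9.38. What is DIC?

DIC = 5.00 mmol/kg

CA = [HCO3⁻] + 2[CO3²⁻] = (α₁ + 2α₂)·DIC
At pH 7.03: [H⁺]/K1 = 10^-1.11 = 0.077625, K2/[H⁺] = 10^-2.35 = 0.0044668
α₁ = 1/(1 + 0.077625 + 0.0044668) = 1/1.0821 = 0.9241; α₂ = α₁·K2/[H⁺] = 0.004128
α₁ + 2α₂ = 0.9324
DIC = CA / (α₁ + 2α₂) = 4.66 / 0.9324 = 5.00 mmol/kg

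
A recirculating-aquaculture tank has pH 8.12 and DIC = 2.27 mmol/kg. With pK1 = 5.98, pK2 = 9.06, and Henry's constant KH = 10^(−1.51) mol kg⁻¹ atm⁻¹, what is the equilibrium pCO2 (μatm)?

α₀ = 1 / (1 + K1/[H⁺] + K1K2/[H⁺]²) = 1 / (1 + 10^+2.14 + 10^+1.20)
   = 1 / (1 + 138.04 + 15.849) = 1/154.89 = 0.006456
[CO2*] = α₀ × DIC = 0.006456 × 2.27 = 0.01466 mmol/kg = 14.66 μmol/kg
pCO2 = [CO2*]/KH = 1.466×10^-5 / 3.090×10^-2 = 474 μatm

pCO2 = 474 μatm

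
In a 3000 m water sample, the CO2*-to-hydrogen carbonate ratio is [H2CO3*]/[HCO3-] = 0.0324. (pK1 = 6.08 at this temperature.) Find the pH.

From K1 = [H⁺][HCO3-]/[H2CO3*]:  pH = pK1 − log₁₀([H2CO3*]/[HCO3-])
log₁₀(0.0324) = -1.489
pH = 6.08 − (-1.489) = 7.57

pH = 7.57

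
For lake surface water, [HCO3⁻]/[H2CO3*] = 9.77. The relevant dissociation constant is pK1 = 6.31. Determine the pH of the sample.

pH = 7.30

From K1 = [H⁺][HCO3⁻]/[H2CO3*]:  pH = pK1 + log₁₀([HCO3⁻]/[H2CO3*])
log₁₀(9.77) = +0.990
pH = 6.31 + (+0.990) = 7.30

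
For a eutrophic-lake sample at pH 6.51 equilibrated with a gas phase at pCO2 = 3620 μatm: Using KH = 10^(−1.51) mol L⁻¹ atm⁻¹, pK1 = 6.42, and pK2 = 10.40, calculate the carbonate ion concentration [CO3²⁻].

[CO3²⁻] = 0.0177 μmol/L

[CO2*] = KH · pCO2 = 10^(−1.51) × 3620×10^-6 = 1.119×10^-4 mol/L
α₀ = 1/(1 + K1/[H⁺] + K1K2/[H⁺]²) = 1/(1 + 10^+0.09 + 10^-3.80) = 0.4483
DIC = [CO2*]/α₀ = 1.119×10^-4 / 0.4483 = 0.2495 mmol/L
[CO3²⁻] = α₂·DIC; α₂ = 7.106×10^-5, so [CO3²⁻] = 7.106×10^-5 × 0.2495 = 1.77×10^-5 mmol/L = 0.0177 μmol/L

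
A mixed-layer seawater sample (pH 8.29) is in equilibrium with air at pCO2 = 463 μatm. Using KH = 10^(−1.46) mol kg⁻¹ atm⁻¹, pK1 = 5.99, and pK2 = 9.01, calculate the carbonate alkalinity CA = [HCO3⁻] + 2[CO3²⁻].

CA = 4.42 mmol/kg

[CO2*] = KH · pCO2 = 10^(−1.46) × 463×10^-6 = 1.605×10^-5 mol/kg
α₀ = 1/(1 + K1/[H⁺] + K1K2/[H⁺]²) = 1/(1 + 10^+2.30 + 10^+1.58) = 0.004192
DIC = [CO2*]/α₀ = 1.605×10^-5 / 0.004192 = 3.830 mmol/kg
CA = (α₁ + 2α₂)·DIC = (0.8364 + 2×0.1594) × 3.830 = 4.42 mmol/kg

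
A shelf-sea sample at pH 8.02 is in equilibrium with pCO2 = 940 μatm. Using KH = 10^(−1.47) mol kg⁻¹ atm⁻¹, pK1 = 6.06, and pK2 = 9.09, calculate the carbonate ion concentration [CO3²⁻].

[CO3²⁻] = 0.247 mmol/kg

[CO2*] = KH · pCO2 = 10^(−1.47) × 940×10^-6 = 3.185×10^-5 mol/kg
α₀ = 1/(1 + K1/[H⁺] + K1K2/[H⁺]²) = 1/(1 + 10^+1.96 + 10^+0.89) = 0.01000
DIC = [CO2*]/α₀ = 3.185×10^-5 / 0.01000 = 3.184 mmol/kg
[CO3²⁻] = α₂·DIC; α₂ = 0.07765, so [CO3²⁻] = 0.07765 × 3.184 = 0.247 mmol/kg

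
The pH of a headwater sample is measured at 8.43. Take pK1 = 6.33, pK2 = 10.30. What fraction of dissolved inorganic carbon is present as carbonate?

α₂ = 1 / (1 + [H⁺]/K2 + [H⁺]²/(K1K2)) = 1 / (1 + 10^+1.87 + 10^-0.23)
   = 1 / (1 + 74.131 + 0.58884) = 1/75.720 = 0.01321

α₂ = 0.0132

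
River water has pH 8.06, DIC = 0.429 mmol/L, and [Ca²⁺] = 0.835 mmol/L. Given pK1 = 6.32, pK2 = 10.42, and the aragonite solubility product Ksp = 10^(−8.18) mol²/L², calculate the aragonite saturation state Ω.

α₂ = 1 / (1 + [H⁺]/K2 + [H⁺]²/(K1K2)) = 1 / (1 + 10^+2.36 + 10^+0.62)
   = 1 / (1 + 229.09 + 4.1687) = 1/234.26 = 0.004269
[CO3²⁻] = α₂ × DIC = 0.004269 × 0.429 = 0.001831 mmol/L = 1.831 μmol/L
Ksp = 10^(−8.18) = 6.607×10^-9
Ω = [Ca²⁺][CO3²⁻]/Ksp = (0.835×10^-3)(1.831×10^-6) / 6.607×10^-9 = 0.231

Ω = 0.231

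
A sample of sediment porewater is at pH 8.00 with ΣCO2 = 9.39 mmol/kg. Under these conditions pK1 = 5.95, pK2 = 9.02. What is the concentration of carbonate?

α₂ = 1 / (1 + [H⁺]/K2 + [H⁺]²/(K1K2)) = 1 / (1 + 10^+1.02 + 10^-1.03)
   = 1 / (1 + 10.471 + 0.093325) = 1/11.565 = 0.08647
[CO3²⁻] = α₂ × DIC = 0.08647 × 9.39 = 0.812 mmol/kg

[CO3²⁻] = 0.812 mmol/kg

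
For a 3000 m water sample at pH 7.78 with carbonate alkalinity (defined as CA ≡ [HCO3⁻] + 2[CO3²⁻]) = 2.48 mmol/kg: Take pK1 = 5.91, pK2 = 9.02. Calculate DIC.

CA = [HCO3⁻] + 2[CO3²⁻] = (α₁ + 2α₂)·DIC
At pH 7.78: [H⁺]/K1 = 10^-1.87 = 0.013490, K2/[H⁺] = 10^-1.24 = 0.057544
α₁ = 1/(1 + 0.013490 + 0.057544) = 1/1.0710 = 0.9337; α₂ = α₁·K2/[H⁺] = 0.05373
α₁ + 2α₂ = 1.0411
DIC = CA / (α₁ + 2α₂) = 2.48 / 1.0411 = 2.38 mmol/kg

DIC = 2.38 mmol/kg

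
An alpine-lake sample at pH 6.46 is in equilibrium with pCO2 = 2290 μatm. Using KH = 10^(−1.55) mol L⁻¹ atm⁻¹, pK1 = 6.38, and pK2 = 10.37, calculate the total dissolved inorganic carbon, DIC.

DIC = 0.142 mmol/L

[CO2*] = KH · pCO2 = 10^(−1.55) × 2290×10^-6 = 6.454×10^-5 mol/L
α₀ = 1/(1 + K1/[H⁺] + K1K2/[H⁺]²) = 1/(1 + 10^+0.08 + 10^-3.83) = 0.4540
DIC = [CO2*]/α₀ = 6.454×10^-5 / 0.4540 = 0.142 mmol/L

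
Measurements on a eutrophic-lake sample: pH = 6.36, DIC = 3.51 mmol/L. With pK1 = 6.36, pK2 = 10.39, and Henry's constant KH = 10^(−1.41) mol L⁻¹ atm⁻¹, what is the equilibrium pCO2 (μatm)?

α₀ = 1 / (1 + K1/[H⁺] + K1K2/[H⁺]²) = 1 / (1 + 10^+0.00 + 10^-4.03)
   = 1 / (1 + 1.0000 + 9.3325×10^-5) = 1/2.0001 = 0.5000
[CO2*] = α₀ × DIC = 0.5000 × 3.51 = 1.755 mmol/L
pCO2 = [CO2*]/KH = 1.755×10^-3 / 3.890×10^-2 = 4.51×10^4 μatm

pCO2 = 4.51×10^4 μatm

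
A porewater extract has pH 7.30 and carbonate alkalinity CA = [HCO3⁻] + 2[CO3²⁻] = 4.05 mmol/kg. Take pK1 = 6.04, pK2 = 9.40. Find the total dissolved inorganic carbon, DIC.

DIC = 4.24 mmol/kg

CA = [HCO3⁻] + 2[CO3²⁻] = (α₁ + 2α₂)·DIC
At pH 7.30: [H⁺]/K1 = 10^-1.26 = 0.054954, K2/[H⁺] = 10^-2.10 = 0.0079433
α₁ = 1/(1 + 0.054954 + 0.0079433) = 1/1.0629 = 0.9408; α₂ = α₁·K2/[H⁺] = 0.007473
α₁ + 2α₂ = 0.9558
DIC = CA / (α₁ + 2α₂) = 4.05 / 0.9558 = 4.24 mmol/kg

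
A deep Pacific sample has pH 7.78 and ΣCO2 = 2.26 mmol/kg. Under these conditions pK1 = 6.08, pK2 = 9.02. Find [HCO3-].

α₁ = 1 / (1 + [H⁺]/K1 + K2/[H⁺]) = 1 / (1 + 10^-1.70 + 10^-1.24)
   = 1 / (1 + 0.019953 + 0.057544) = 1/1.0775 = 0.9281
[HCO3⁻] = α₁ × DIC = 0.9281 × 2.26 = 2.10 mmol/kg

[HCO3⁻] = 2.10 mmol/kg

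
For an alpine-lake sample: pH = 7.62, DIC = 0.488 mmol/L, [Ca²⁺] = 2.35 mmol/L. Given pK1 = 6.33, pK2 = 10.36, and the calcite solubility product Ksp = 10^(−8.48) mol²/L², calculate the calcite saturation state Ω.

α₂ = 1 / (1 + [H⁺]/K2 + [H⁺]²/(K1K2)) = 1 / (1 + 10^+2.74 + 10^+1.45)
   = 1 / (1 + 549.54 + 28.184) = 1/578.72 = 0.001728
[CO3²⁻] = α₂ × DIC = 0.001728 × 0.488 = 0.0008432 mmol/L = 0.8432 μmol/L
Ksp = 10^(−8.48) = 3.311×10^-9
Ω = [Ca²⁺][CO3²⁻]/Ksp = (2.35×10^-3)(8.432×10^-7) / 3.311×10^-9 = 0.598

Ω = 0.598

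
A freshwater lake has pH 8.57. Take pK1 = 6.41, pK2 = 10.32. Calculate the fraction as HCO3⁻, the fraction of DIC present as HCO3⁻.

α₁ = 1 / (1 + [H⁺]/K1 + K2/[H⁺]) = 1 / (1 + 10^-2.16 + 10^-1.75)
   = 1 / (1 + 0.0069183 + 0.017783) = 1/1.0247 = 0.9759

α₁ = 0.976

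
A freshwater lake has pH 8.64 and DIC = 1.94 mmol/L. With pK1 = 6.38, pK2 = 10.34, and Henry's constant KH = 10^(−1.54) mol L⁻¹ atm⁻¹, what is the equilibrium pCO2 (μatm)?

α₀ = 1 / (1 + K1/[H⁺] + K1K2/[H⁺]²) = 1 / (1 + 10^+2.26 + 10^+0.56)
   = 1 / (1 + 181.97 + 3.6308) = 1/186.60 = 0.005359
[CO2*] = α₀ × DIC = 0.005359 × 1.94 = 0.01040 mmol/L = 10.40 μmol/L
pCO2 = [CO2*]/KH = 1.040×10^-5 / 2.884×10^-2 = 360 μatm

pCO2 = 360 μatm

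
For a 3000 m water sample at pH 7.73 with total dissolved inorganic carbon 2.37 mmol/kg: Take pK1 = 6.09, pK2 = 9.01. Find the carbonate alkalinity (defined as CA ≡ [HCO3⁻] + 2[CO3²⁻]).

CA = [HCO3⁻] + 2[CO3²⁻] = (α₁ + 2α₂)·DIC
At pH 7.73: [H⁺]/K1 = 10^-1.64 = 0.022909, K2/[H⁺] = 10^-1.28 = 0.052481
α₁ = 1/(1 + 0.022909 + 0.052481) = 1/1.0754 = 0.9299; α₂ = α₁·K2/[H⁺] = 0.04880
α₁ + 2α₂ = 1.0275
CA = 1.0275 × 2.37 = 2.44 mmol/kg

CA = 2.44 mmol/kg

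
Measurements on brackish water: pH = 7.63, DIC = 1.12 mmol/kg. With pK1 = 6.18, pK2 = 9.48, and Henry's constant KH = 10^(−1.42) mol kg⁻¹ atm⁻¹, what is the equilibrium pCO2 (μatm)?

α₀ = 1 / (1 + K1/[H⁺] + K1K2/[H⁺]²) = 1 / (1 + 10^+1.45 + 10^-0.40)
   = 1 / (1 + 28.184 + 0.39811) = 1/29.582 = 0.03380
[CO2*] = α₀ × DIC = 0.03380 × 1.12 = 0.03786 mmol/kg
pCO2 = [CO2*]/KH = 3.786×10^-5 / 3.802×10^-2 = 996 μatm

pCO2 = 996 μatm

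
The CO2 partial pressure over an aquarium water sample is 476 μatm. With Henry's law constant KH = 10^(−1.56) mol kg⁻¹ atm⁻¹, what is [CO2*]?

[CO2*] = 13.1 μmol/kg

KH = 10^(−1.56) = 2.754×10^-2 mol kg⁻¹ atm⁻¹
[CO2*] = KH · pCO2 = 2.754×10^-2 × 476×10^-6 atm = 1.31×10^-5 mol/kg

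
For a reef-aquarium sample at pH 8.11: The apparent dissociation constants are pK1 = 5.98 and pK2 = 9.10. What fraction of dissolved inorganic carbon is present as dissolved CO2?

α₀ = 1 / (1 + K1/[H⁺] + K1K2/[H⁺]²) = 1 / (1 + 10^+2.13 + 10^+1.14)
   = 1 / (1 + 134.90 + 13.804) = 1/149.70 = 0.006680

α₀ = 0.00668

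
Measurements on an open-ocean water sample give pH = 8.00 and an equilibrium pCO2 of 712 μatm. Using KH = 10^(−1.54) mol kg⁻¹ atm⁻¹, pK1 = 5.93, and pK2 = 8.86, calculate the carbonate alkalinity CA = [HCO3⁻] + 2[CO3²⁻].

[CO2*] = KH · pCO2 = 10^(−1.54) × 712×10^-6 = 2.053×10^-5 mol/kg
α₀ = 1/(1 + K1/[H⁺] + K1K2/[H⁺]²) = 1/(1 + 10^+2.07 + 10^+1.21) = 0.007423
DIC = [CO2*]/α₀ = 2.053×10^-5 / 0.007423 = 2.766 mmol/kg
CA = (α₁ + 2α₂)·DIC = (0.8722 + 2×0.1204) × 2.766 = 3.08 mmol/kg

CA = 3.08 mmol/kg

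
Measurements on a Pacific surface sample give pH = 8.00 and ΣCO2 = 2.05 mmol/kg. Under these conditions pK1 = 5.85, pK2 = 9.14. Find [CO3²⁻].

[CO3²⁻] = 0.138 mmol/kg

α₂ = 1 / (1 + [H⁺]/K2 + [H⁺]²/(K1K2)) = 1 / (1 + 10^+1.14 + 10^-1.01)
   = 1 / (1 + 13.804 + 0.097724) = 1/14.902 = 0.06711
[CO3²⁻] = α₂ × DIC = 0.06711 × 2.05 = 0.138 mmol/kg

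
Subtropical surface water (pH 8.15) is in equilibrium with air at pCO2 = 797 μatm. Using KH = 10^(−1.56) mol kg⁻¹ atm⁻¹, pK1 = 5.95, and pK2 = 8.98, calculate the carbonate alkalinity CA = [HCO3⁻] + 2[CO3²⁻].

[CO2*] = KH · pCO2 = 10^(−1.56) × 797×10^-6 = 2.195×10^-5 mol/kg
α₀ = 1/(1 + K1/[H⁺] + K1K2/[H⁺]²) = 1/(1 + 10^+2.20 + 10^+1.37) = 0.005467
DIC = [CO2*]/α₀ = 2.195×10^-5 / 0.005467 = 4.016 mmol/kg
CA = (α₁ + 2α₂)·DIC = (0.8664 + 2×0.1281) × 4.016 = 4.51 mmol/kg

CA = 4.51 mmol/kg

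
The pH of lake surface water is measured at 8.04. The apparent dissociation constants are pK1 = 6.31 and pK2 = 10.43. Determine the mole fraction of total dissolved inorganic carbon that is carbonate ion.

α₂ = 1 / (1 + [H⁺]/K2 + [H⁺]²/(K1K2)) = 1 / (1 + 10^+2.39 + 10^+0.66)
   = 1 / (1 + 245.47 + 4.5709) = 1/251.04 = 0.003983

α₂ = 0.00398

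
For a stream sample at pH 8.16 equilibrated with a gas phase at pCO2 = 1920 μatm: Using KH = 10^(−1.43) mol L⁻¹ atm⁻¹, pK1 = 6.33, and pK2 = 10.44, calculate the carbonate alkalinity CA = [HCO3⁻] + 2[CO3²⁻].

CA = 4.87 mmol/L

[CO2*] = KH · pCO2 = 10^(−1.43) × 1920×10^-6 = 7.133×10^-5 mol/L
α₀ = 1/(1 + K1/[H⁺] + K1K2/[H⁺]²) = 1/(1 + 10^+1.83 + 10^-0.45) = 0.01450
DIC = [CO2*]/α₀ = 7.133×10^-5 / 0.01450 = 4.919 mmol/L
CA = (α₁ + 2α₂)·DIC = (0.9804 + 2×0.005145) × 4.919 = 4.87 mmol/L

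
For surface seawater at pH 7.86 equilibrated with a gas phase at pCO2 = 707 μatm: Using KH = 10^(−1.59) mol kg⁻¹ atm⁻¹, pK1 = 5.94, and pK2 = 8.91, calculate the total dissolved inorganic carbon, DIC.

[CO2*] = KH · pCO2 = 10^(−1.59) × 707×10^-6 = 1.817×10^-5 mol/kg
α₀ = 1/(1 + K1/[H⁺] + K1K2/[H⁺]²) = 1/(1 + 10^+1.92 + 10^+0.87) = 0.01092
DIC = [CO2*]/α₀ = 1.817×10^-5 / 0.01092 = 1.66 mmol/kg

DIC = 1.66 mmol/kg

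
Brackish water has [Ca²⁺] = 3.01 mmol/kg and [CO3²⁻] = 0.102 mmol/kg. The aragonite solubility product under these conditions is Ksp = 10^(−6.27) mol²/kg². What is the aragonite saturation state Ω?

Ω = 0.572

Ksp = 10^(−6.27) = 5.370×10^-7
Ω = [Ca²⁺][CO3²⁻]/Ksp = (3.01×10^-3)(0.102×10^-3) / 5.370×10^-7 = 0.572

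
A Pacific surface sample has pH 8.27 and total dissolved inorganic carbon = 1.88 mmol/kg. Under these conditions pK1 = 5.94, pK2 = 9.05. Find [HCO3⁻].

α₁ = 1 / (1 + [H⁺]/K1 + K2/[H⁺]) = 1 / (1 + 10^-2.33 + 10^-0.78)
   = 1 / (1 + 0.0046774 + 0.16596) = 1/1.1706 = 0.8542
[HCO3⁻] = α₁ × DIC = 0.8542 × 1.88 = 1.61 mmol/kg

[HCO3⁻] = 1.61 mmol/kg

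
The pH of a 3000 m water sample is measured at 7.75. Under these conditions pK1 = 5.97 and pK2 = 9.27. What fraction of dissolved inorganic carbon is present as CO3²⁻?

α₂ = 0.0288

α₂ = 1 / (1 + [H⁺]/K2 + [H⁺]²/(K1K2)) = 1 / (1 + 10^+1.52 + 10^-0.26)
   = 1 / (1 + 33.113 + 0.54954) = 1/34.663 = 0.02885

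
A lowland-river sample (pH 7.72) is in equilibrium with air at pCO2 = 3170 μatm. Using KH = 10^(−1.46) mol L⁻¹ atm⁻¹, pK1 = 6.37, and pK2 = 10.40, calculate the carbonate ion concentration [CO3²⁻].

[CO2*] = KH · pCO2 = 10^(−1.46) × 3170×10^-6 = 1.099×10^-4 mol/L
α₀ = 1/(1 + K1/[H⁺] + K1K2/[H⁺]²) = 1/(1 + 10^+1.35 + 10^-1.33) = 0.04267
DIC = [CO2*]/α₀ = 1.099×10^-4 / 0.04267 = 2.576 mmol/L
[CO3²⁻] = α₂·DIC; α₂ = 0.001996, so [CO3²⁻] = 0.001996 × 2.576 = 0.00514 mmol/L = 5.14 μmol/L

[CO3²⁻] = 5.14 μmol/L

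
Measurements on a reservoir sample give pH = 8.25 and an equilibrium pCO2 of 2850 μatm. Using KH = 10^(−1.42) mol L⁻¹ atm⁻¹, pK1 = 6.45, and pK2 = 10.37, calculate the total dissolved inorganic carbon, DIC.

DIC = 7.00 mmol/L

[CO2*] = KH · pCO2 = 10^(−1.42) × 2850×10^-6 = 1.084×10^-4 mol/L
α₀ = 1/(1 + K1/[H⁺] + K1K2/[H⁺]²) = 1/(1 + 10^+1.80 + 10^-0.32) = 0.01549
DIC = [CO2*]/α₀ = 1.084×10^-4 / 0.01549 = 7.00 mmol/L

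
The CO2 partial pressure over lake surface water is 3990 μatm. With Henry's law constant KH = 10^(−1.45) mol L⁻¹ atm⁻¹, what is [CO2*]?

[CO2*] = 142 μmol/L

KH = 10^(−1.45) = 3.548×10^-2 mol L⁻¹ atm⁻¹
[CO2*] = KH · pCO2 = 3.548×10^-2 × 3990×10^-6 atm = 1.42×10^-4 mol/L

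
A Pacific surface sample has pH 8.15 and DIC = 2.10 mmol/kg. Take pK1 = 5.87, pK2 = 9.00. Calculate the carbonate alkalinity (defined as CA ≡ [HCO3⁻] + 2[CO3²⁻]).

CA = 2.35 mmol/kg

CA = [HCO3⁻] + 2[CO3²⁻] = (α₁ + 2α₂)·DIC
At pH 8.15: [H⁺]/K1 = 10^-2.28 = 0.0052481, K2/[H⁺] = 10^-0.85 = 0.14125
α₁ = 1/(1 + 0.0052481 + 0.14125) = 1/1.1465 = 0.8722; α₂ = α₁·K2/[H⁺] = 0.1232
α₁ + 2α₂ = 1.1186
CA = 1.1186 × 2.10 = 2.35 mmol/kg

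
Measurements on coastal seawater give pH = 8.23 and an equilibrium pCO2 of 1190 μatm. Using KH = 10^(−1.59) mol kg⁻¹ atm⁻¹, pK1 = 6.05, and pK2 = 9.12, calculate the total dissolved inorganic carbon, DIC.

DIC = 5.26 mmol/kg

[CO2*] = KH · pCO2 = 10^(−1.59) × 1190×10^-6 = 3.059×10^-5 mol/kg
α₀ = 1/(1 + K1/[H⁺] + K1K2/[H⁺]²) = 1/(1 + 10^+2.18 + 10^+1.29) = 0.005819
DIC = [CO2*]/α₀ = 3.059×10^-5 / 0.005819 = 5.26 mmol/kg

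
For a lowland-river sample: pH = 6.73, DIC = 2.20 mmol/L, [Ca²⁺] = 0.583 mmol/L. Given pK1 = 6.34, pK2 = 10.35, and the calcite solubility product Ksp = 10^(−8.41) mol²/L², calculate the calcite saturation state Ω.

α₂ = 1 / (1 + [H⁺]/K2 + [H⁺]²/(K1K2)) = 1 / (1 + 10^+3.62 + 10^+3.23)
   = 1 / (1 + 4168.7 + 1698.2) = 1/5867.9 = 0.0001704
[CO3²⁻] = α₂ × DIC = 0.0001704 × 2.20 = 0.0003749 mmol/L = 0.3749 μmol/L
Ksp = 10^(−8.41) = 3.890×10^-9
Ω = [Ca²⁺][CO3²⁻]/Ksp = (0.583×10^-3)(3.749×10^-7) / 3.890×10^-9 = 0.0562

Ω = 0.0562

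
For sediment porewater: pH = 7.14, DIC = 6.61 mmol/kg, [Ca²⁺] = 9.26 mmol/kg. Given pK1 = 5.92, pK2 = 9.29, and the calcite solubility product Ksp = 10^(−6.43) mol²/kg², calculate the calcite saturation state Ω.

α₂ = 1 / (1 + [H⁺]/K2 + [H⁺]²/(K1K2)) = 1 / (1 + 10^+2.15 + 10^+0.93)
   = 1 / (1 + 141.25 + 8.5114) = 1/150.77 = 0.006633
[CO3²⁻] = α₂ × DIC = 0.006633 × 6.61 = 0.04384 mmol/kg
Ksp = 10^(−6.43) = 3.715×10^-7
Ω = [Ca²⁺][CO3²⁻]/Ksp = (9.26×10^-3)(4.384×10^-5) / 3.715×10^-7 = 1.09

Ω = 1.09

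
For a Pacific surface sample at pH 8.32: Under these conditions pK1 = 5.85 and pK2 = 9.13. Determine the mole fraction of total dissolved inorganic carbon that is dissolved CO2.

α₀ = 1 / (1 + K1/[H⁺] + K1K2/[H⁺]²) = 1 / (1 + 10^+2.47 + 10^+1.66)
   = 1 / (1 + 295.12 + 45.709) = 1/341.83 = 0.002925

α₀ = 0.00293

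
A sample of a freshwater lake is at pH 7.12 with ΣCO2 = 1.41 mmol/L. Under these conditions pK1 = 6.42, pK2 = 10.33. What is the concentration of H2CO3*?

α₀ = 1 / (1 + K1/[H⁺] + K1K2/[H⁺]²) = 1 / (1 + 10^+0.70 + 10^-2.51)
   = 1 / (1 + 5.0119 + 0.0030903) = 1/6.0150 = 0.1663
[CO2*] = α₀ × DIC = 0.1663 × 1.41 = 0.234 mmol/L

[CO2*] = 0.234 mmol/L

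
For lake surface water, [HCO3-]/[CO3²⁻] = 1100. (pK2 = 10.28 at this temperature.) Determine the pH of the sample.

pH = 7.24

From K2 = [H⁺][CO3²⁻]/[HCO3-]:  pH = pK2 − log₁₀([HCO3-]/[CO3²⁻])
log₁₀(1100) = +3.041
pH = 10.28 − (+3.041) = 7.24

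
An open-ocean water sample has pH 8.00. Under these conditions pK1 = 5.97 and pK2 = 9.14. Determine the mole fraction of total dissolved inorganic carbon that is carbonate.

α₂ = 1 / (1 + [H⁺]/K2 + [H⁺]²/(K1K2)) = 1 / (1 + 10^+1.14 + 10^-0.89)
   = 1 / (1 + 13.804 + 0.12882) = 1/14.933 = 0.06697

α₂ = 0.0670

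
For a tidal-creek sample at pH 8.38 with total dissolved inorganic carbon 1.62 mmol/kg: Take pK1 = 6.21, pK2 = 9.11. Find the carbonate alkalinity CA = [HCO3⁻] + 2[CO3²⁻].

CA = [HCO3⁻] + 2[CO3²⁻] = (α₁ + 2α₂)·DIC
At pH 8.38: [H⁺]/K1 = 10^-2.17 = 0.0067608, K2/[H⁺] = 10^-0.73 = 0.18621
α₁ = 1/(1 + 0.0067608 + 0.18621) = 1/1.1930 = 0.8382; α₂ = α₁·K2/[H⁺] = 0.1561
α₁ + 2α₂ = 1.1504
CA = 1.1504 × 1.62 = 1.86 mmol/kg

CA = 1.86 mmol/kg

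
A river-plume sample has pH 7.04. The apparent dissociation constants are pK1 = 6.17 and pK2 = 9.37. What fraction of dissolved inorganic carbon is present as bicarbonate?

α₁ = 0.878

α₁ = 1 / (1 + [H⁺]/K1 + K2/[H⁺]) = 1 / (1 + 10^-0.87 + 10^-2.33)
   = 1 / (1 + 0.13490 + 0.0046774) = 1/1.1396 = 0.8775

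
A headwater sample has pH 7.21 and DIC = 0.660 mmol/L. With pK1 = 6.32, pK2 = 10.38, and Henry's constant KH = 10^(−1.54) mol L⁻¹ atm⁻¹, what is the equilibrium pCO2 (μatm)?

pCO2 = 2610 μatm

α₀ = 1 / (1 + K1/[H⁺] + K1K2/[H⁺]²) = 1 / (1 + 10^+0.89 + 10^-2.28)
   = 1 / (1 + 7.7625 + 0.0052481) = 1/8.7677 = 0.1141
[CO2*] = α₀ × DIC = 0.1141 × 0.660 = 0.07528 mmol/L
pCO2 = [CO2*]/KH = 7.528×10^-5 / 2.884×10^-2 = 2610 μatm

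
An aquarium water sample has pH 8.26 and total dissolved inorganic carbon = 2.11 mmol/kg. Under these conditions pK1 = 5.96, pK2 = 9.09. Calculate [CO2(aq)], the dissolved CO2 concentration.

[CO2*] = 9.17 μmol/kg

α₀ = 1 / (1 + K1/[H⁺] + K1K2/[H⁺]²) = 1 / (1 + 10^+2.30 + 10^+1.47)
   = 1 / (1 + 199.53 + 29.512) = 1/230.04 = 0.004347
[CO2*] = α₀ × DIC = 0.004347 × 2.11 = 0.00917 mmol/kg = 9.17 μmol/kg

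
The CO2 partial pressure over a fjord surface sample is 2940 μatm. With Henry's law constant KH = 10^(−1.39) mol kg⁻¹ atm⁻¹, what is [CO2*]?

KH = 10^(−1.39) = 4.074×10^-2 mol kg⁻¹ atm⁻¹
[CO2*] = KH · pCO2 = 4.074×10^-2 × 2940×10^-6 atm = 1.20×10^-4 mol/kg

[CO2*] = 120 μmol/kg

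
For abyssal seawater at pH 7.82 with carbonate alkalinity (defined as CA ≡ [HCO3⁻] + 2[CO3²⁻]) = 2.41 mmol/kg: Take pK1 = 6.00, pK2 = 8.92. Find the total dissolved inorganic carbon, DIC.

CA = [HCO3⁻] + 2[CO3²⁻] = (α₁ + 2α₂)·DIC
At pH 7.82: [H⁺]/K1 = 10^-1.82 = 0.015136, K2/[H⁺] = 10^-1.10 = 0.079433
α₁ = 1/(1 + 0.015136 + 0.079433) = 1/1.0946 = 0.9136; α₂ = α₁·K2/[H⁺] = 0.07257
α₁ + 2α₂ = 1.0587
DIC = CA / (α₁ + 2α₂) = 2.41 / 1.0587 = 2.28 mmol/kg

DIC = 2.28 mmol/kg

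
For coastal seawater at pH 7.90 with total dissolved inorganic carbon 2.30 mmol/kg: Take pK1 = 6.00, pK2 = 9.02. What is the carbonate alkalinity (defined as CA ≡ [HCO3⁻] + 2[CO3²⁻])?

CA = [HCO3⁻] + 2[CO3²⁻] = (α₁ + 2α₂)·DIC
At pH 7.90: [H⁺]/K1 = 10^-1.90 = 0.012589, K2/[H⁺] = 10^-1.12 = 0.075858
α₁ = 1/(1 + 0.012589 + 0.075858) = 1/1.0884 = 0.9187; α₂ = α₁·K2/[H⁺] = 0.06969
α₁ + 2α₂ = 1.0581
CA = 1.0581 × 2.30 = 2.43 mmol/kg

CA = 2.43 mmol/kg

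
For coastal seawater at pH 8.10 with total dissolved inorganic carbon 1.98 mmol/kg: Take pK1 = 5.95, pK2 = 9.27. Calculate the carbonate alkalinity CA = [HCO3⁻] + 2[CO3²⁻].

CA = 2.09 mmol/kg

CA = [HCO3⁻] + 2[CO3²⁻] = (α₁ + 2α₂)·DIC
At pH 8.10: [H⁺]/K1 = 10^-2.15 = 0.0070795, K2/[H⁺] = 10^-1.17 = 0.067608
α₁ = 1/(1 + 0.0070795 + 0.067608) = 1/1.0747 = 0.9305; α₂ = α₁·K2/[H⁺] = 0.06291
α₁ + 2α₂ = 1.0563
CA = 1.0563 × 1.98 = 2.09 mmol/kg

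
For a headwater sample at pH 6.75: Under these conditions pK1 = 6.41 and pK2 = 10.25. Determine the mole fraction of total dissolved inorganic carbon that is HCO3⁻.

α₁ = 1 / (1 + [H⁺]/K1 + K2/[H⁺]) = 1 / (1 + 10^-0.34 + 10^-3.50)
   = 1 / (1 + 0.45709 + 0.00031623) = 1/1.4574 = 0.6862

α₁ = 0.686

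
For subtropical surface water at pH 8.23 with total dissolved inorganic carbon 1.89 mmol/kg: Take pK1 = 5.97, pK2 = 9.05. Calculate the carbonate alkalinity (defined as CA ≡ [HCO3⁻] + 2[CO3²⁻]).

CA = [HCO3⁻] + 2[CO3²⁻] = (α₁ + 2α₂)·DIC
At pH 8.23: [H⁺]/K1 = 10^-2.26 = 0.0054954, K2/[H⁺] = 10^-0.82 = 0.15136
α₁ = 1/(1 + 0.0054954 + 0.15136) = 1/1.1569 = 0.8644; α₂ = α₁·K2/[H⁺] = 0.1308
α₁ + 2α₂ = 1.1261
CA = 1.1261 × 1.89 = 2.13 mmol/kg

CA = 2.13 mmol/kg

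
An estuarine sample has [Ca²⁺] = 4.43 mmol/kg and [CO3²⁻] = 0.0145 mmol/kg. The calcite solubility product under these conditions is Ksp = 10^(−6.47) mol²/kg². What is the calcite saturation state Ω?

Ksp = 10^(−6.47) = 3.388×10^-7
Ω = [Ca²⁺][CO3²⁻]/Ksp = (4.43×10^-3)(0.0145×10^-3) / 3.388×10^-7 = 0.190

Ω = 0.190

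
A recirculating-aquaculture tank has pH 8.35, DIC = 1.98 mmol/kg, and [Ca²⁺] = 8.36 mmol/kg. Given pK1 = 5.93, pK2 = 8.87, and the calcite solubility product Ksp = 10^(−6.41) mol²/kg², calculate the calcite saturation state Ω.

α₂ = 1 / (1 + [H⁺]/K2 + [H⁺]²/(K1K2)) = 1 / (1 + 10^+0.52 + 10^-1.90)
   = 1 / (1 + 3.3113 + 0.012589) = 1/4.3239 = 0.2313
[CO3²⁻] = α₂ × DIC = 0.2313 × 1.98 = 0.4579 mmol/kg
Ksp = 10^(−6.41) = 3.890×10^-7
Ω = [Ca²⁺][CO3²⁻]/Ksp = (8.36×10^-3)(4.579×10^-4) / 3.890×10^-7 = 9.84

Ω = 9.84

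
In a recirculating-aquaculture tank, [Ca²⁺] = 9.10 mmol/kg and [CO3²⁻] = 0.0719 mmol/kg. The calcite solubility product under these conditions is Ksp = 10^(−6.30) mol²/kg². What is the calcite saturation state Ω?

Ω = 1.31

Ksp = 10^(−6.30) = 5.012×10^-7
Ω = [Ca²⁺][CO3²⁻]/Ksp = (9.10×10^-3)(0.0719×10^-3) / 5.012×10^-7 = 1.31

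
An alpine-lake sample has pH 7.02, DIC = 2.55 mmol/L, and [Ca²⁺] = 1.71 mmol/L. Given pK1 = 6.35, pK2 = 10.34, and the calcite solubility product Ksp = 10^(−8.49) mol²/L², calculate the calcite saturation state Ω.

α₂ = 1 / (1 + [H⁺]/K2 + [H⁺]²/(K1K2)) = 1 / (1 + 10^+3.32 + 10^+2.65)
   = 1 / (1 + 2089.3 + 446.68) = 1/2537.0 = 0.0003942
[CO3²⁻] = α₂ × DIC = 0.0003942 × 2.55 = 0.001005 mmol/L = 1.005 μmol/L
Ksp = 10^(−8.49) = 3.236×10^-9
Ω = [Ca²⁺][CO3²⁻]/Ksp = (1.71×10^-3)(1.005×10^-6) / 3.236×10^-9 = 0.531

Ω = 0.531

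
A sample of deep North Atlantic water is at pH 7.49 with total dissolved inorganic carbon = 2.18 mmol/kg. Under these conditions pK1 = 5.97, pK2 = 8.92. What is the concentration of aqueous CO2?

[CO2*] = 0.0617 mmol/kg

α₀ = 1 / (1 + K1/[H⁺] + K1K2/[H⁺]²) = 1 / (1 + 10^+1.52 + 10^+0.09)
   = 1 / (1 + 33.113 + 1.2303) = 1/35.343 = 0.02829
[CO2*] = α₀ × DIC = 0.02829 × 2.18 = 0.0617 mmol/kg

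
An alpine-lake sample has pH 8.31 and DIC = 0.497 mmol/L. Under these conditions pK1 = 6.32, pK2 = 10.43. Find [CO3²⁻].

[CO3²⁻] = 3.70 μmol/L

α₂ = 1 / (1 + [H⁺]/K2 + [H⁺]²/(K1K2)) = 1 / (1 + 10^+2.12 + 10^+0.13)
   = 1 / (1 + 131.83 + 1.3490) = 1/134.17 = 0.007453
[CO3²⁻] = α₂ × DIC = 0.007453 × 0.497 = 0.00370 mmol/L = 3.70 μmol/L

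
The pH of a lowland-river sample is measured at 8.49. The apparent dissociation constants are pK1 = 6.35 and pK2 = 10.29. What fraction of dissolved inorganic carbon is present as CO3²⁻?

α₂ = 1 / (1 + [H⁺]/K2 + [H⁺]²/(K1K2)) = 1 / (1 + 10^+1.80 + 10^-0.34)
   = 1 / (1 + 63.096 + 0.45709) = 1/64.553 = 0.01549

α₂ = 0.0155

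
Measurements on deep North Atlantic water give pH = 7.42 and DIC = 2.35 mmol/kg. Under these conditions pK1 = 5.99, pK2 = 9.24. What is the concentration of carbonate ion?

α₂ = 1 / (1 + [H⁺]/K2 + [H⁺]²/(K1K2)) = 1 / (1 + 10^+1.82 + 10^+0.39)
   = 1 / (1 + 66.069 + 2.4547) = 1/69.524 = 0.01438
[CO3²⁻] = α₂ × DIC = 0.01438 × 2.35 = 0.0338 mmol/kg

[CO3²⁻] = 0.0338 mmol/kg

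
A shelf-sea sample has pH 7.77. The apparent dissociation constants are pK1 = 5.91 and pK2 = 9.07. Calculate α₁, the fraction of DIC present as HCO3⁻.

α₁ = 1 / (1 + [H⁺]/K1 + K2/[H⁺]) = 1 / (1 + 10^-1.86 + 10^-1.30)
   = 1 / (1 + 0.013804 + 0.050119) = 1/1.0639 = 0.9399

α₁ = 0.940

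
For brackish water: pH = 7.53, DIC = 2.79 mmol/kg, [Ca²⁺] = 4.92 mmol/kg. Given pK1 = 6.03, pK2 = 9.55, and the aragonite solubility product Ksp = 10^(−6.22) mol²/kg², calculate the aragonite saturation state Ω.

Ω = 0.209

α₂ = 1 / (1 + [H⁺]/K2 + [H⁺]²/(K1K2)) = 1 / (1 + 10^+2.02 + 10^+0.52)
   = 1 / (1 + 104.71 + 3.3113) = 1/109.02 = 0.009172
[CO3²⁻] = α₂ × DIC = 0.009172 × 2.79 = 0.02559 mmol/kg
Ksp = 10^(−6.22) = 6.026×10^-7
Ω = [Ca²⁺][CO3²⁻]/Ksp = (4.92×10^-3)(2.559×10^-5) / 6.026×10^-7 = 0.209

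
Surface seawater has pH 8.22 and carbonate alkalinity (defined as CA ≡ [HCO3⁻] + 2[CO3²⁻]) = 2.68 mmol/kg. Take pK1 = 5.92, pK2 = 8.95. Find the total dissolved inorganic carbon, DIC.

DIC = 2.33 mmol/kg

CA = [HCO3⁻] + 2[CO3²⁻] = (α₁ + 2α₂)·DIC
At pH 8.22: [H⁺]/K1 = 10^-2.30 = 0.0050119, K2/[H⁺] = 10^-0.73 = 0.18621
α₁ = 1/(1 + 0.0050119 + 0.18621) = 1/1.1912 = 0.8395; α₂ = α₁·K2/[H⁺] = 0.1563
α₁ + 2α₂ = 1.1521
DIC = CA / (α₁ + 2α₂) = 2.68 / 1.1521 = 2.33 mmol/kg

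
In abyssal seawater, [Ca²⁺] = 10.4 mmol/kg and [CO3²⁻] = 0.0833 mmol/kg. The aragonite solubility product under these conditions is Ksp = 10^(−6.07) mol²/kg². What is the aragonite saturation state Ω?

Ω = 1.02

Ksp = 10^(−6.07) = 8.511×10^-7
Ω = [Ca²⁺][CO3²⁻]/Ksp = (10.4×10^-3)(0.0833×10^-3) / 8.511×10^-7 = 1.02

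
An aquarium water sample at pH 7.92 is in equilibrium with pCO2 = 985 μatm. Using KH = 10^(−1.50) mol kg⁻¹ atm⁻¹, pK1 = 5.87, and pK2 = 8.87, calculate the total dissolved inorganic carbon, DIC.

DIC = 3.92 mmol/kg

[CO2*] = KH · pCO2 = 10^(−1.50) × 985×10^-6 = 3.115×10^-5 mol/kg
α₀ = 1/(1 + K1/[H⁺] + K1K2/[H⁺]²) = 1/(1 + 10^+2.05 + 10^+1.10) = 0.007950
DIC = [CO2*]/α₀ = 3.115×10^-5 / 0.007950 = 3.92 mmol/kg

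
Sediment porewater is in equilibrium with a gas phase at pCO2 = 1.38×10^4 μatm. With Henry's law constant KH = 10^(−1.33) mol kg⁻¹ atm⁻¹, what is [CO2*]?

KH = 10^(−1.33) = 4.677×10^-2 mol kg⁻¹ atm⁻¹
[CO2*] = KH · pCO2 = 4.677×10^-2 × 1.38×10^4×10^-6 atm = 6.45×10^-4 mol/kg

[CO2*] = 645 μmol/kg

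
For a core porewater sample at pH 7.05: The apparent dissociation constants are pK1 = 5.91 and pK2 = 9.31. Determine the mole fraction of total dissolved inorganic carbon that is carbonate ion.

α₂ = 1 / (1 + [H⁺]/K2 + [H⁺]²/(K1K2)) = 1 / (1 + 10^+2.26 + 10^+1.12)
   = 1 / (1 + 181.97 + 13.183) = 1/196.15 = 0.005098

α₂ = 0.00510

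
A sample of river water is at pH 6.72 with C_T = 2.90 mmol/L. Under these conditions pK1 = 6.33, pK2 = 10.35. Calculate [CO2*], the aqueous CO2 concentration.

[CO2*] = 0.839 mmol/L

α₀ = 1 / (1 + K1/[H⁺] + K1K2/[H⁺]²) = 1 / (1 + 10^+0.39 + 10^-3.24)
   = 1 / (1 + 2.4547 + 0.00057544) = 1/3.4553 = 0.2894
[CO2*] = α₀ × DIC = 0.2894 × 2.90 = 0.839 mmol/L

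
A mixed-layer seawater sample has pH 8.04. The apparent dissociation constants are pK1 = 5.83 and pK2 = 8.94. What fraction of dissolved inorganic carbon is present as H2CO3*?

α₀ = 1 / (1 + K1/[H⁺] + K1K2/[H⁺]²) = 1 / (1 + 10^+2.21 + 10^+1.31)
   = 1 / (1 + 162.18 + 20.417) = 1/183.60 = 0.005447

α₀ = 0.00545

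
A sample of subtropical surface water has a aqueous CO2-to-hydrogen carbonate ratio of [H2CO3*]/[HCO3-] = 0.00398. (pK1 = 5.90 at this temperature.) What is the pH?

pH = 8.30

From K1 = [H⁺][HCO3-]/[H2CO3*]:  pH = pK1 − log₁₀([H2CO3*]/[HCO3-])
log₁₀(0.00398) = -2.400
pH = 5.90 − (-2.400) = 8.30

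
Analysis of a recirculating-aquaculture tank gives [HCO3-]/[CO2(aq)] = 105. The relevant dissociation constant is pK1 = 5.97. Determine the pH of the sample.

pH = 7.99

From K1 = [H⁺][HCO3-]/[CO2(aq)]:  pH = pK1 + log₁₀([HCO3-]/[CO2(aq)])
log₁₀(105) = +2.021
pH = 5.97 + (+2.021) = 7.99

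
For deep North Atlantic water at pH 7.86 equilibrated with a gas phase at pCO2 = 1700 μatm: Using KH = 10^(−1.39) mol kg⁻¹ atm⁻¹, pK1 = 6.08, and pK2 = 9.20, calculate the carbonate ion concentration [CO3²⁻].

[CO2*] = KH · pCO2 = 10^(−1.39) × 1700×10^-6 = 6.925×10^-5 mol/kg
α₀ = 1/(1 + K1/[H⁺] + K1K2/[H⁺]²) = 1/(1 + 10^+1.78 + 10^+0.44) = 0.01562
DIC = [CO2*]/α₀ = 6.925×10^-5 / 0.01562 = 4.433 mmol/kg
[CO3²⁻] = α₂·DIC; α₂ = 0.04303, so [CO3²⁻] = 0.04303 × 4.433 = 0.191 mmol/kg

[CO3²⁻] = 0.191 mmol/kg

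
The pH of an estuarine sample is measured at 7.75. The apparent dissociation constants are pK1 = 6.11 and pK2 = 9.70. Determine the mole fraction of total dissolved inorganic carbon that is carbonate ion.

α₂ = 1 / (1 + [H⁺]/K2 + [H⁺]²/(K1K2)) = 1 / (1 + 10^+1.95 + 10^+0.31)
   = 1 / (1 + 89.125 + 2.0417) = 1/92.167 = 0.01085

α₂ = 0.0108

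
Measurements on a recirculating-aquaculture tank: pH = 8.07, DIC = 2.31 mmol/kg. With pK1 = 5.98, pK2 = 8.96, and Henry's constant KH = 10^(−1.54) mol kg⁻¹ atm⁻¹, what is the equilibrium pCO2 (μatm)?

pCO2 = 573 μatm

α₀ = 1 / (1 + K1/[H⁺] + K1K2/[H⁺]²) = 1 / (1 + 10^+2.09 + 10^+1.20)
   = 1 / (1 + 123.03 + 15.849) = 1/139.88 = 0.007149
[CO2*] = α₀ × DIC = 0.007149 × 2.31 = 0.01651 mmol/kg = 16.51 μmol/kg
pCO2 = [CO2*]/KH = 1.651×10^-5 / 2.884×10^-2 = 573 μatm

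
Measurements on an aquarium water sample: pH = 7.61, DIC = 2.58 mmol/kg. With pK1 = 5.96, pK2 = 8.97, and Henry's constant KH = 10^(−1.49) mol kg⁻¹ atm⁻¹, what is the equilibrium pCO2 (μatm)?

α₀ = 1 / (1 + K1/[H⁺] + K1K2/[H⁺]²) = 1 / (1 + 10^+1.65 + 10^+0.29)
   = 1 / (1 + 44.668 + 1.9498) = 1/47.618 = 0.02100
[CO2*] = α₀ × DIC = 0.02100 × 2.58 = 0.05418 mmol/kg
pCO2 = [CO2*]/KH = 5.418×10^-5 / 3.236×10^-2 = 1670 μatm

pCO2 = 1670 μatm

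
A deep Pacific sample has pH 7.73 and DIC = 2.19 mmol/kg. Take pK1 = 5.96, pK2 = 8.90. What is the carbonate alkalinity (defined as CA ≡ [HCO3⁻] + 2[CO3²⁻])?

CA = [HCO3⁻] + 2[CO3²⁻] = (α₁ + 2α₂)·DIC
At pH 7.73: [H⁺]/K1 = 10^-1.77 = 0.016982, K2/[H⁺] = 10^-1.17 = 0.067608
α₁ = 1/(1 + 0.016982 + 0.067608) = 1/1.0846 = 0.9220; α₂ = α₁·K2/[H⁺] = 0.06234
α₁ + 2α₂ = 1.0467
CA = 1.0467 × 2.19 = 2.29 mmol/kg

CA = 2.29 mmol/kg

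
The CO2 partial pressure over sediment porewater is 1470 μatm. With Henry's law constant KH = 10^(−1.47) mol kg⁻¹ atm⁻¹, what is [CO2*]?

[CO2*] = 49.8 μmol/kg

KH = 10^(−1.47) = 3.388×10^-2 mol kg⁻¹ atm⁻¹
[CO2*] = KH · pCO2 = 3.388×10^-2 × 1470×10^-6 atm = 4.98×10^-5 mol/kg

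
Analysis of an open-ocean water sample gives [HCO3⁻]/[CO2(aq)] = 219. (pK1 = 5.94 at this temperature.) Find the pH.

pH = 8.28

From K1 = [H⁺][HCO3⁻]/[CO2(aq)]:  pH = pK1 + log₁₀([HCO3⁻]/[CO2(aq)])
log₁₀(219) = +2.340
pH = 5.94 + (+2.340) = 8.28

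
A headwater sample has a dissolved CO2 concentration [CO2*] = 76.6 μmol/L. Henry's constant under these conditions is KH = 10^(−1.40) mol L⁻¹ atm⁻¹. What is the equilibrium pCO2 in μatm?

KH = 10^(−1.40) = 3.981×10^-2 mol L⁻¹ atm⁻¹
pCO2 = [CO2*]/KH = 76.6×10^-6 / 3.981×10^-2 = 1.92×10^-3 atm = 1920 μatm

pCO2 = 1920 μatm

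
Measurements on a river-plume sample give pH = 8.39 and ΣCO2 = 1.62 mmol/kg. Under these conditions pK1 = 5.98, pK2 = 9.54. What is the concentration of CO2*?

[CO2*] = 5.86 μmol/kg

α₀ = 1 / (1 + K1/[H⁺] + K1K2/[H⁺]²) = 1 / (1 + 10^+2.41 + 10^+1.26)
   = 1 / (1 + 257.04 + 18.197) = 1/276.24 = 0.003620
[CO2*] = α₀ × DIC = 0.003620 × 1.62 = 0.00586 mmol/kg = 5.86 μmol/kg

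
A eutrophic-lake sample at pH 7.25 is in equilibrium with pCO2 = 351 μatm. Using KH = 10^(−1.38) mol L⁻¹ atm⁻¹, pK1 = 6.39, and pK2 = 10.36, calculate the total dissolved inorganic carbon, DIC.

[CO2*] = KH · pCO2 = 10^(−1.38) × 351×10^-6 = 1.463×10^-5 mol/L
α₀ = 1/(1 + K1/[H⁺] + K1K2/[H⁺]²) = 1/(1 + 10^+0.86 + 10^-2.25) = 0.1212
DIC = [CO2*]/α₀ = 1.463×10^-5 / 0.1212 = 0.121 mmol/L

DIC = 0.121 mmol/L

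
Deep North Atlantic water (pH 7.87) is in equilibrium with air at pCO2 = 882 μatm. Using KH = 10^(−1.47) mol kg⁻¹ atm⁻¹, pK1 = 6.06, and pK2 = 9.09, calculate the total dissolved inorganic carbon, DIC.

DIC = 2.08 mmol/kg

[CO2*] = KH · pCO2 = 10^(−1.47) × 882×10^-6 = 2.989×10^-5 mol/kg
α₀ = 1/(1 + K1/[H⁺] + K1K2/[H⁺]²) = 1/(1 + 10^+1.81 + 10^+0.59) = 0.01440
DIC = [CO2*]/α₀ = 2.989×10^-5 / 0.01440 = 2.08 mmol/kg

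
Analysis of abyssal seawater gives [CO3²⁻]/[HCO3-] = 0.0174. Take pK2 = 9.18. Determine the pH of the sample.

From K2 = [H⁺][CO3²⁻]/[HCO3-]:  pH = pK2 + log₁₀([CO3²⁻]/[HCO3-])
log₁₀(0.0174) = -1.759
pH = 9.18 + (-1.759) = 7.42

pH = 7.42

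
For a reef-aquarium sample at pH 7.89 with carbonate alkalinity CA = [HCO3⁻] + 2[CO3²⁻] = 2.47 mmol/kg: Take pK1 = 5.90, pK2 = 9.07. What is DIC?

CA = [HCO3⁻] + 2[CO3²⁻] = (α₁ + 2α₂)·DIC
At pH 7.89: [H⁺]/K1 = 10^-1.99 = 0.010233, K2/[H⁺] = 10^-1.18 = 0.066069
α₁ = 1/(1 + 0.010233 + 0.066069) = 1/1.0763 = 0.9291; α₂ = α₁·K2/[H⁺] = 0.06139
α₁ + 2α₂ = 1.0519
DIC = CA / (α₁ + 2α₂) = 2.47 / 1.0519 = 2.35 mmol/kg

DIC = 2.35 mmol/kg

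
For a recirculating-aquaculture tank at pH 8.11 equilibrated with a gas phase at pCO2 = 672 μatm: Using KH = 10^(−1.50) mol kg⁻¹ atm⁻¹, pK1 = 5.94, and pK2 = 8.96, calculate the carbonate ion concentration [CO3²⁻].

[CO2*] = KH · pCO2 = 10^(−1.50) × 672×10^-6 = 2.125×10^-5 mol/kg
α₀ = 1/(1 + K1/[H⁺] + K1K2/[H⁺]²) = 1/(1 + 10^+2.17 + 10^+1.32) = 0.005889
DIC = [CO2*]/α₀ = 2.125×10^-5 / 0.005889 = 3.608 mmol/kg
[CO3²⁻] = α₂·DIC; α₂ = 0.1230, so [CO3²⁻] = 0.1230 × 3.608 = 0.444 mmol/kg

[CO3²⁻] = 0.444 mmol/kg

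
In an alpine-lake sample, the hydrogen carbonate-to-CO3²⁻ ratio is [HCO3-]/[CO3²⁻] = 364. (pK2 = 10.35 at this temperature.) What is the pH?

pH = 7.79

From K2 = [H⁺][CO3²⁻]/[HCO3-]:  pH = pK2 − log₁₀([HCO3-]/[CO3²⁻])
log₁₀(364) = +2.561
pH = 10.35 − (+2.561) = 7.79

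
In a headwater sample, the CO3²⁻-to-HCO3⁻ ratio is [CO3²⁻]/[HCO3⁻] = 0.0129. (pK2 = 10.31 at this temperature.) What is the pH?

From K2 = [H⁺][CO3²⁻]/[HCO3⁻]:  pH = pK2 + log₁₀([CO3²⁻]/[HCO3⁻])
log₁₀(0.0129) = -1.889
pH = 10.31 + (-1.889) = 8.42

pH = 8.42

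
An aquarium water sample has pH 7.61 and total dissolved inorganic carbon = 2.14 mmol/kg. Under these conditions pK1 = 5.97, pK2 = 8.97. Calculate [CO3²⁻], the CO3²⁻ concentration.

α₂ = 1 / (1 + [H⁺]/K2 + [H⁺]²/(K1K2)) = 1 / (1 + 10^+1.36 + 10^-0.28)
   = 1 / (1 + 22.909 + 0.52481) = 1/24.433 = 0.04093
[CO3²⁻] = α₂ × DIC = 0.04093 × 2.14 = 0.0876 mmol/kg

[CO3²⁻] = 0.0876 mmol/kg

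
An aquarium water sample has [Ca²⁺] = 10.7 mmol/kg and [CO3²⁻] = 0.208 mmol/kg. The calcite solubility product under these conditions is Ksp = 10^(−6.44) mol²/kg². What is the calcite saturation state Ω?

Ω = 6.13

Ksp = 10^(−6.44) = 3.631×10^-7
Ω = [Ca²⁺][CO3²⁻]/Ksp = (10.7×10^-3)(0.208×10^-3) / 3.631×10^-7 = 6.13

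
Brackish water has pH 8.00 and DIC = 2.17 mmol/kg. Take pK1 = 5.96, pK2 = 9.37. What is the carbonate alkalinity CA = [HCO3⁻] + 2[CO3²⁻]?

CA = 2.24 mmol/kg

CA = [HCO3⁻] + 2[CO3²⁻] = (α₁ + 2α₂)·DIC
At pH 8.00: [H⁺]/K1 = 10^-2.04 = 0.0091201, K2/[H⁺] = 10^-1.37 = 0.042658
α₁ = 1/(1 + 0.0091201 + 0.042658) = 1/1.0518 = 0.9508; α₂ = α₁·K2/[H⁺] = 0.04056
α₁ + 2α₂ = 1.0319
CA = 1.0319 × 2.17 = 2.24 mmol/kg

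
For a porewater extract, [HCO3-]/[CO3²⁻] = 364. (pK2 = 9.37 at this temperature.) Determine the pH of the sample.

pH = 6.81

From K2 = [H⁺][CO3²⁻]/[HCO3-]:  pH = pK2 − log₁₀([HCO3-]/[CO3²⁻])
log₁₀(364) = +2.561
pH = 9.37 − (+2.561) = 6.81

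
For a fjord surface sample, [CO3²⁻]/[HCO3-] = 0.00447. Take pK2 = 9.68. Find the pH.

pH = 7.33

From K2 = [H⁺][CO3²⁻]/[HCO3-]:  pH = pK2 + log₁₀([CO3²⁻]/[HCO3-])
log₁₀(0.00447) = -2.350
pH = 9.68 + (-2.350) = 7.33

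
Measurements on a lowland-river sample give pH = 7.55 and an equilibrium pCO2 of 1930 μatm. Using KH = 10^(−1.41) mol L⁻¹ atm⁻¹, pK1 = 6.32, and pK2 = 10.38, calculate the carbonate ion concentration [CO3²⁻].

[CO2*] = KH · pCO2 = 10^(−1.41) × 1930×10^-6 = 7.509×10^-5 mol/L
α₀ = 1/(1 + K1/[H⁺] + K1K2/[H⁺]²) = 1/(1 + 10^+1.23 + 10^-1.60) = 0.05553
DIC = [CO2*]/α₀ = 7.509×10^-5 / 0.05553 = 1.352 mmol/L
[CO3²⁻] = α₂·DIC; α₂ = 0.001395, so [CO3²⁻] = 0.001395 × 1.352 = 0.00189 mmol/L = 1.89 μmol/L

[CO3²⁻] = 1.89 μmol/L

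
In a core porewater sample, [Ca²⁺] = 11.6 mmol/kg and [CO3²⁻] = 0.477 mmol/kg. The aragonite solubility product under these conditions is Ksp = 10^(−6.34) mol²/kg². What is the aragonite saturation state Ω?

Ω = 12.1

Ksp = 10^(−6.34) = 4.571×10^-7
Ω = [Ca²⁺][CO3²⁻]/Ksp = (11.6×10^-3)(0.477×10^-3) / 4.571×10^-7 = 12.1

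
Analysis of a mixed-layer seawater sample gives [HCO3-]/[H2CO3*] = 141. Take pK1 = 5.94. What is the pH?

From K1 = [H⁺][HCO3-]/[H2CO3*]:  pH = pK1 + log₁₀([HCO3-]/[H2CO3*])
log₁₀(141) = +2.149
pH = 5.94 + (+2.149) = 8.09

pH = 8.09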